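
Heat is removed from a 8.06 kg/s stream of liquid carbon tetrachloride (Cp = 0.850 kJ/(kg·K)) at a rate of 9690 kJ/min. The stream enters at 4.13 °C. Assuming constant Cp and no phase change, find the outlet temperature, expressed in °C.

Q = 9690 kJ/min = 161.5 kJ/s
ΔT = Q/(ṁ·Cp) = 161.5/(8.06×0.850) = 23.573 K
T_out = 4.13 − 23.573 = -19.443 °C

T_out = -19.4 °C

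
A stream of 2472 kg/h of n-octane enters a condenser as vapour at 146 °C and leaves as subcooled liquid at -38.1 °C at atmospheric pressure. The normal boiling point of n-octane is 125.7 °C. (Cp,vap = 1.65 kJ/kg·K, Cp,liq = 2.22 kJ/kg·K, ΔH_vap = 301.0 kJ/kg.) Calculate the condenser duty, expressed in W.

vapour 146→125.7 °C: -33.495 kJ/kg
condensation at 125.7 °C: -301 kJ/kg
liquid 125.7→-38.1 °C: -363.64 kJ/kg
Δh = -33.495 + -301 + -363.64 = -698.13 kJ/kg
Q = ṁ·Δh = 2472 kg/h × -698.13 kJ/kg = -1.7258e+06 kJ/h
|Q| = 479.38 kW = 479380 W

Q_c = 479000 W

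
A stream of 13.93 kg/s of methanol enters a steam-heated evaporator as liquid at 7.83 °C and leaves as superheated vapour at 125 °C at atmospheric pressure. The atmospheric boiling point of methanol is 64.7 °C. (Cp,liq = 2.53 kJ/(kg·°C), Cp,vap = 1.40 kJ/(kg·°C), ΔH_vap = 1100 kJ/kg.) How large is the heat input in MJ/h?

Q = 66600 MJ/h

liquid 7.83→64.7 °C: 143.88 kJ/kg
vaporisation at 64.7 °C: 1100 kJ/kg
vapour 64.7→125 °C: 84.42 kJ/kg
Δh = 143.88 + 1100 + 84.42 = 1328.3 kJ/kg
Q = ṁ·Δh = 13.93 kg/s × 1328.3 kJ/kg = 18503 kJ/s
|Q| = 18503 kW = 66612 MJ/h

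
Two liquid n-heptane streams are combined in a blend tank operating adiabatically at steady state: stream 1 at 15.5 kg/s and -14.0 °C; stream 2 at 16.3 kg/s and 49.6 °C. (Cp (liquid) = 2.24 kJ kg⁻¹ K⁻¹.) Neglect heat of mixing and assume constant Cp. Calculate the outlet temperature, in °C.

T_out = 18.6 °C

Energy balance with Q = 0: Σ ṁᵢCp,ᵢ(T_out − Tᵢ) = 0
Σ ṁᵢCp,ᵢTᵢ = 15.5×2.24×-14.0 + 16.3×2.24×49.6 = 1324.9
Σ ṁᵢCp,ᵢ = 15.5×2.24 + 16.3×2.24 = 71.232
T_out = 1324.9 / 71.232 = 18.6 °C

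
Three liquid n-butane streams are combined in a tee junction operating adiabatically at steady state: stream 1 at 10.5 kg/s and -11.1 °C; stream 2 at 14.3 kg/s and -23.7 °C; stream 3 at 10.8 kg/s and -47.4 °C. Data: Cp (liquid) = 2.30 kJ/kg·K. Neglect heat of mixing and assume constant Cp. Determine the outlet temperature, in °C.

No heat crosses the boundary, so H_out = H_in.
Σ ṁᵢCp,ᵢTᵢ = 10.5×2.30×-11.1 + 14.3×2.30×-23.7 + 10.8×2.30×-47.4 = -2225
Σ ṁᵢCp,ᵢ = 10.5×2.30 + 14.3×2.30 + 10.8×2.30 = 81.88
T_out = -2225 / 81.88 = -27.174 °C

T_out = -27.2 °C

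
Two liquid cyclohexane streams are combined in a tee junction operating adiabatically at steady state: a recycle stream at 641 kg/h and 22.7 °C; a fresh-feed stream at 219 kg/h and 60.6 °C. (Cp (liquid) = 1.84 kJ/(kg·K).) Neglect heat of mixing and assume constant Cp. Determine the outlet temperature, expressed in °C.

T_out = 32.4 °C

Energy balance with Q = 0: Σ ṁᵢCp,ᵢ(T_out − Tᵢ) = 0
T_out = Σ ṁᵢCp,ᵢTᵢ / Σ ṁᵢCp,ᵢ
      = 51193 / 1582.4 = 32.351 °C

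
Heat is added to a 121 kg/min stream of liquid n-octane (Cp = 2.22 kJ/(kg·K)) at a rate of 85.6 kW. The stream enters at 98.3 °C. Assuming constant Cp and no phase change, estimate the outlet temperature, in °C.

Q = 85.6 kW = 5136 kJ/min
ΔT = Q/(ṁ·Cp) = 5136/(121×2.22) = 19.12 K
T_out = 98.3 + 19.12 = 117.42 °C

T_out = 117 °C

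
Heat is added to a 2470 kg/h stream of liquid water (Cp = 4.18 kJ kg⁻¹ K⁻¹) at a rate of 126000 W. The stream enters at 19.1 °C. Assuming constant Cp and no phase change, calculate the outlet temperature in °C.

T_out = 63.0 °C

Q = 126000 W = 453600 kJ/h
ΔT = Q/(ṁ·Cp) = 453600/(2470×4.18) = 43.934 K
T_out = 19.1 + 43.934 = 63.034 °C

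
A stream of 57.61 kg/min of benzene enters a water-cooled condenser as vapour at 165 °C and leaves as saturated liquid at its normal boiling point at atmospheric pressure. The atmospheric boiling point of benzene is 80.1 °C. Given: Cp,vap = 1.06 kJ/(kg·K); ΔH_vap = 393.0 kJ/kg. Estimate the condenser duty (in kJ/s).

Q_c = 464 kJ/s

vapour 165→80.1 °C: -89.994 kJ/kg
condensation at 80.1 °C: -393 kJ/kg
Δh = -89.994 + -393 = -482.99 kJ/kg
Q = ṁ·Δh = 57.61 kg/min × -482.99 kJ/kg = -27825 kJ/min
|Q| = 463.75 kW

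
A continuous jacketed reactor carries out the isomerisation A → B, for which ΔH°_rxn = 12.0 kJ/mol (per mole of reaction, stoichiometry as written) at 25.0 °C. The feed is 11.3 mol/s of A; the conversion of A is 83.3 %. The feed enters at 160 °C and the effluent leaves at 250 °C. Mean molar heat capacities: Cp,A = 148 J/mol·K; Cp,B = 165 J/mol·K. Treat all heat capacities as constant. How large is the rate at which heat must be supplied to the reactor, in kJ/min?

Extent of reaction ξ = 0.833 × 11.3 = 9.4129 mol/s
Reaction term: ξ·ΔH°_rxn = 9.4129 × 12.0 = 112.95 kJ/s
Sensible, feed 160→25 °C: -225.77 kJ/s
Outlet flows (mol/s): A 1.8871, B 9.4129
Sensible, products 25→250 °C: 412.29 kJ/s
Q = ΔH = 299.48 kJ/s = 299.48 kW
Heat supplied = 17969 kJ/min

Q_in = 18000 kJ/min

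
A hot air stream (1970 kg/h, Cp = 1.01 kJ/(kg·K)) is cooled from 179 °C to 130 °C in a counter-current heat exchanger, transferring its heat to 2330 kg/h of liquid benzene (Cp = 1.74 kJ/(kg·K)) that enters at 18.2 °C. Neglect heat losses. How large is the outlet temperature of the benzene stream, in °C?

T_c,out = 42.2 °C

Heat released by hot stream: Q = 1970 × 1.01 × (179 − 130) = 97495 kJ/h
Energy balance on cold side (adiabatic exchanger): Q = ṁ_c·Cp_c·(T_c,out − T_c,in)
T_c,out = 18.2 + 97495/(2330 × 1.74) = 42.248 °C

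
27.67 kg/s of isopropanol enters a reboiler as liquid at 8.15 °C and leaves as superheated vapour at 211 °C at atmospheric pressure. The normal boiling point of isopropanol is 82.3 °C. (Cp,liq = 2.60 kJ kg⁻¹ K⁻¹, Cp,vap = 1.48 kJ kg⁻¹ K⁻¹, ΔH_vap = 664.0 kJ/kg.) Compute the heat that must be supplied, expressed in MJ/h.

liquid 8.15→82.3 °C: 192.79 kJ/kg
vaporisation at 82.3 °C: 664 kJ/kg
vapour 82.3→211 °C: 190.48 kJ/kg
Δh = 192.79 + 664 + 190.48 = 1047.3 kJ/kg
Q = ṁ·Δh = 27.67 kg/s × 1047.3 kJ/kg = 28978 kJ/s
|Q| = 28978 kW = 104320 MJ/h

Q = 104000 MJ/h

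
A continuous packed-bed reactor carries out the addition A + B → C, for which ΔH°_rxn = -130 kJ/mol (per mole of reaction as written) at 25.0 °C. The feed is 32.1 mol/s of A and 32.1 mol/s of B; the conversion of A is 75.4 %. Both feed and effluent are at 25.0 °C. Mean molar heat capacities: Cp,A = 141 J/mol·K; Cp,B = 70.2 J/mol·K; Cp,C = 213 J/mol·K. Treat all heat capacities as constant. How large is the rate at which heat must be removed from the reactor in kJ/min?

Extent of reaction ξ = 0.754 × 32.1 = 24.203 mol/s
Reaction term: ξ·ΔH°_rxn = 24.203 × -130 = -3146.4 kJ/s
Q = ΔH = -3146.4 kJ/s = -3146.4 kW
Heat removed = 188790 kJ/min

Q_out = 189000 kJ/min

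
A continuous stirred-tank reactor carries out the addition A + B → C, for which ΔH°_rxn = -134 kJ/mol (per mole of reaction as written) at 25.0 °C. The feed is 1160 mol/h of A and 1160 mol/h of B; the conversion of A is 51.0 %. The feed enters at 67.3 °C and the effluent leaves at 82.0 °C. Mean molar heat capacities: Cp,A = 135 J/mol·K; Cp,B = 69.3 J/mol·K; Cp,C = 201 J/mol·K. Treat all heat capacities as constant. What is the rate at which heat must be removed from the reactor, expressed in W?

Extent of reaction ξ = 0.510 × 1160 = 591.6 mol/h
Reaction term: ξ·ΔH°_rxn = 591.6 × -134 = -79274 kJ/h
Sensible, feed 67.3→25 °C: -10025 kJ/h
Outlet flows (mol/h): A 568.4, B 568.4, C 591.6
Sensible, products 25→82.0 °C: 13397 kJ/h
Q = ΔH = -75902 kJ/h = -21.084 kW
Heat removed = 21084 W

Q_out = 21100 W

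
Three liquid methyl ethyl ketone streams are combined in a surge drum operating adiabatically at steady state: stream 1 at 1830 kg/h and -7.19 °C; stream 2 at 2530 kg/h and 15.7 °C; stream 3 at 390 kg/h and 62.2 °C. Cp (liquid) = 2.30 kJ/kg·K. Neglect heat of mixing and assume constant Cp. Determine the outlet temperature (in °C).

No heat crosses the boundary, so H_out = H_in.
T_out = Σ ṁᵢCp,ᵢTᵢ / Σ ṁᵢCp,ᵢ
      = 116890 / 10925 = 10.699 °C

T_out = 10.7 °C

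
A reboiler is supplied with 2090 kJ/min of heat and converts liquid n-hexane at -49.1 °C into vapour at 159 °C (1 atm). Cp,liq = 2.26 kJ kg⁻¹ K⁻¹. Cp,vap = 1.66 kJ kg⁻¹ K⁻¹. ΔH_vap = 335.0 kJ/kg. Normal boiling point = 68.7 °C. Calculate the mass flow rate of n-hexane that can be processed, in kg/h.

ṁ = 167 kg/h

Δh = 2.26×(68.7−-49.1) + 335.0 + 1.66×(159−68.7) = 751.13 kJ/kg
Q = 2090 kJ/min = 34.833 kJ/s = 125400 kJ/h
ṁ = Q/Δh = 125400 / 751.13 = 166.95 kg/h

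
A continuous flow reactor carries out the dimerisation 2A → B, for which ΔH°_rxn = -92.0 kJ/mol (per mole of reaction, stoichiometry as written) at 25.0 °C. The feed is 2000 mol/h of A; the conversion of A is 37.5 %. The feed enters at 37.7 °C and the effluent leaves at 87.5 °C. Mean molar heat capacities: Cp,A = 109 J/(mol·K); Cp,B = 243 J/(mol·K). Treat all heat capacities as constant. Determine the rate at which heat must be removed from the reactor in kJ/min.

Extent of reaction ξ = 0.375 × 2000 / 2 = 375 mol/h
Reaction term: ξ·ΔH°_rxn = 375 × -92.0 = -34500 kJ/h
Sensible, feed 37.7→25 °C: -2768.6 kJ/h
Outlet flows (mol/h): A 1250, B 375
Sensible, products 25→87.5 °C: 14211 kJ/h
Q = ΔH = -23058 kJ/h = -6.4049 kW
Heat removed = 384.29 kJ/min

Q_out = 384 kJ/min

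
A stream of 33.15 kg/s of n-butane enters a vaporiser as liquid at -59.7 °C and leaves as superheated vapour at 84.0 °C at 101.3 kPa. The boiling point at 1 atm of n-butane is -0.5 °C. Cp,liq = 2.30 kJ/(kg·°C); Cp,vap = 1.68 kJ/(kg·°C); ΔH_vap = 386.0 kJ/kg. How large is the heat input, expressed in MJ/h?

liquid -59.7→-0.5 °C: 136.16 kJ/kg
vaporisation at -0.5 °C: 386 kJ/kg
vapour -0.5→84.0 °C: 141.96 kJ/kg
Δh = 136.16 + 386 + 141.96 = 664.12 kJ/kg
Q = ṁ·Δh = 33.15 kg/s × 664.12 kJ/kg = 22016 kJ/s
|Q| = 22016 kW = 79256 MJ/h

Q = 79300 MJ/h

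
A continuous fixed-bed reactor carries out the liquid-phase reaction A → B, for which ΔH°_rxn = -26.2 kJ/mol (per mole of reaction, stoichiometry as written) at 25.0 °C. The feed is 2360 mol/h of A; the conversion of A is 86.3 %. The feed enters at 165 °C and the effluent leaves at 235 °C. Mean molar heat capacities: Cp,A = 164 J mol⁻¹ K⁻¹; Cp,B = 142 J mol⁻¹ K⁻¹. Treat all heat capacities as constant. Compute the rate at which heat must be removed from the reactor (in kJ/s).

Q_out = 9.91 kJ/s

Extent of reaction ξ = 0.863 × 2360 = 2036.7 mol/h
Reaction term: ξ·ΔH°_rxn = 2036.7 × -26.2 = -53361 kJ/h
Sensible, feed 165→25 °C: -54186 kJ/h
Outlet flows (mol/h): A 323.32, B 2036.7
Sensible, products 25→235 °C: 71869 kJ/h
Q = ΔH = -35678 kJ/h = -9.9105 kW
Heat removed = 9.9105 kJ/s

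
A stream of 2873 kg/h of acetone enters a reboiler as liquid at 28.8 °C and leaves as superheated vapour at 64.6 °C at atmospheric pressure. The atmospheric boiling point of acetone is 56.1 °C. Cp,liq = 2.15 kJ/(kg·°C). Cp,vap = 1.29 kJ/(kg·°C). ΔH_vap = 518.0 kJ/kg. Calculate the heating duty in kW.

Q = 469 kW

liquid 28.8→56.1 °C: 58.695 kJ/kg
vaporisation at 56.1 °C: 518 kJ/kg
vapour 56.1→64.6 °C: 10.965 kJ/kg
Δh = 58.695 + 518 + 10.965 = 587.66 kJ/kg
Q = ṁ·Δh = 2873 kg/h × 587.66 kJ/kg = 1.6883e+06 kJ/h
|Q| = 468.99 kW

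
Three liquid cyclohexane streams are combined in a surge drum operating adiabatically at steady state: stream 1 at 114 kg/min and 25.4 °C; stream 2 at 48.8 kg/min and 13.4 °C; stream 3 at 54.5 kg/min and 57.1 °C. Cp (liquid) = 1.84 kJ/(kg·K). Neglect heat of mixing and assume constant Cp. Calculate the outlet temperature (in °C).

Adiabatic, steady state ⇒ Σ ṁᵢCp,ᵢ(T_out − Tᵢ) = 0
Σ ṁᵢCp,ᵢTᵢ = 114×1.84×25.4 + 48.8×1.84×13.4 + 54.5×1.84×57.1 = 12257
Σ ṁᵢCp,ᵢ = 114×1.84 + 48.8×1.84 + 54.5×1.84 = 399.83
T_out = 12257 / 399.83 = 30.656 °C

T_out = 30.7 °C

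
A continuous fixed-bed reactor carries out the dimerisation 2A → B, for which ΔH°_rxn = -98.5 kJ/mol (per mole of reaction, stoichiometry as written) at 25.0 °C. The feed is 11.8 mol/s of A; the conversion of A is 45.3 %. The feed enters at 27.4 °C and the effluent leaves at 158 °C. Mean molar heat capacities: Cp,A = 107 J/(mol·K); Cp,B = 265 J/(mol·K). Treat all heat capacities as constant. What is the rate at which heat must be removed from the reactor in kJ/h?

Extent of reaction ξ = 0.453 × 11.8 / 2 = 2.6727 mol/s
Reaction term: ξ·ΔH°_rxn = 2.6727 × -98.5 = -263.26 kJ/s
Sensible, feed 27.4→25 °C: -3.0302 kJ/s
Outlet flows (mol/s): A 6.4546, B 2.6727
Sensible, products 25→158 °C: 186.05 kJ/s
Q = ΔH = -80.236 kJ/s = -80.236 kW
Heat removed = 288850 kJ/h

Q_out = 289000 kJ/h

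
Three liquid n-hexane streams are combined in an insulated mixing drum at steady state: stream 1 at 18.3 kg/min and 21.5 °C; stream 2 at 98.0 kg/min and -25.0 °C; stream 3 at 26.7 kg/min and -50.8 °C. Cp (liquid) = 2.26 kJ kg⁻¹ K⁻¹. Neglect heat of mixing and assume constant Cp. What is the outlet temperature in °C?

Adiabatic, steady state ⇒ Σ ṁᵢCp,ᵢ(T_out − Tᵢ) = 0
T_out = Σ ṁᵢCp,ᵢTᵢ / Σ ṁᵢCp,ᵢ
      = -7713.2 / 323.18 = -23.867 °C

T_out = -23.9 °C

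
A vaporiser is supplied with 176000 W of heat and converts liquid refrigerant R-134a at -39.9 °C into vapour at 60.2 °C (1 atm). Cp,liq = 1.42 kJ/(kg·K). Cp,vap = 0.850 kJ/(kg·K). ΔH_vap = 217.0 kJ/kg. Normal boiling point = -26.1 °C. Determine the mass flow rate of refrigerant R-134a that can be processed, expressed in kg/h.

Δh = 1.42×(-26.1−-39.9) + 217.0 + 0.850×(60.2−-26.1) = 309.95 kJ/kg
Q = 176000 W = 176 kJ/s = 633600 kJ/h
ṁ = Q/Δh = 633600 / 309.95 = 2044.2 kg/h

ṁ = 2040 kg/h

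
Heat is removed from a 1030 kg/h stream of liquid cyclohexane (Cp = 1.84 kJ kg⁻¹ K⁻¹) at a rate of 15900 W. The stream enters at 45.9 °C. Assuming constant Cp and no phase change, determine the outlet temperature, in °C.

Q = 15900 W = 57240 kJ/h
ΔT = Q/(ṁ·Cp) = 57240/(1030×1.84) = 30.203 K
T_out = 45.9 − 30.203 = 15.697 °C

T_out = 15.7 °C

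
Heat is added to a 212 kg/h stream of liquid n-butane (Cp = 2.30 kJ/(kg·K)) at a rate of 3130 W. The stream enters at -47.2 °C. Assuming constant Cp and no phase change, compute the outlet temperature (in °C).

Q = 3130 W = 11268 kJ/h
ΔT = Q/(ṁ·Cp) = 11268/(212×2.30) = 23.109 K
T_out = -47.2 + 23.109 = -24.091 °C

T_out = -24.1 °C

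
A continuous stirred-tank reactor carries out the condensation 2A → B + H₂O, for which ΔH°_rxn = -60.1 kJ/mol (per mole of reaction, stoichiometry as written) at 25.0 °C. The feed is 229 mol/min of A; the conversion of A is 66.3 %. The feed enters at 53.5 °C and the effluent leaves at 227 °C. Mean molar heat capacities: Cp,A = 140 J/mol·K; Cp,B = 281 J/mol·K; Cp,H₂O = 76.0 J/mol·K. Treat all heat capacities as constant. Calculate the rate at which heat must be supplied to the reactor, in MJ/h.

Extent of reaction ξ = 0.663 × 229 / 2 = 75.913 mol/min
Reaction term: ξ·ΔH°_rxn = 75.913 × -60.1 = -4562.4 kJ/min
Sensible, feed 53.5→25 °C: -913.71 kJ/min
Outlet flows (mol/min): A 77.173, B 75.913, H₂O 75.913
Sensible, products 25→227 °C: 7656.9 kJ/min
Q = ΔH = 2180.8 kJ/min = 36.346 kW
Heat supplied = 130.85 MJ/h

Q_in = 131 MJ/h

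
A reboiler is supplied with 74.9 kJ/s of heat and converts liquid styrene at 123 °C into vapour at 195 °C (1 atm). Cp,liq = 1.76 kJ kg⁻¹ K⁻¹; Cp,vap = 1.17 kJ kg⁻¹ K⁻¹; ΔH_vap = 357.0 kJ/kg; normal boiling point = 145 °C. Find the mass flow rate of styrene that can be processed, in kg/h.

ṁ = 594 kg/h

Δh = 1.76×(145−123) + 357.0 + 1.17×(195−145) = 454.22 kJ/kg
Q = 74.9 kJ/s = 74.9 kJ/s = 269640 kJ/h
ṁ = Q/Δh = 269640 / 454.22 = 593.63 kg/h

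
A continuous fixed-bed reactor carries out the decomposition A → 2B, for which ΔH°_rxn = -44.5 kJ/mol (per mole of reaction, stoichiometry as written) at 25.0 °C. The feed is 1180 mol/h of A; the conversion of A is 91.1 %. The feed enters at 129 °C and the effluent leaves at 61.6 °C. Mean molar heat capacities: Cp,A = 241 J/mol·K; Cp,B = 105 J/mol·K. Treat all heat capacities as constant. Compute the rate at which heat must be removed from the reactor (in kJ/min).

Extent of reaction ξ = 0.911 × 1180 = 1075 mol/h
Reaction term: ξ·ΔH°_rxn = 1075 × -44.5 = -47837 kJ/h
Sensible, feed 129→25 °C: -29576 kJ/h
Outlet flows (mol/h): A 105.02, B 2150
Sensible, products 25→61.6 °C: 9188.6 kJ/h
Q = ΔH = -68223 kJ/h = -18.951 kW
Heat removed = 1137.1 kJ/min

Q_out = 1140 kJ/min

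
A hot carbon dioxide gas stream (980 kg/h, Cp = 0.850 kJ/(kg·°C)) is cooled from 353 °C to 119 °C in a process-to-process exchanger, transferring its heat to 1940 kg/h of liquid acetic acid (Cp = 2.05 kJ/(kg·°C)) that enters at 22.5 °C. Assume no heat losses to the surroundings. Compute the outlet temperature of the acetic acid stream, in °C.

Heat released by hot stream: Q = 980 × 0.850 × (353 − 119) = 194920 kJ/h
Energy balance on cold side (adiabatic exchanger): Q = ṁ_c·Cp_c·(T_c,out − T_c,in)
T_c,out = 22.5 + 194920/(1940 × 2.05) = 71.512 °C

T_c,out = 71.5 °C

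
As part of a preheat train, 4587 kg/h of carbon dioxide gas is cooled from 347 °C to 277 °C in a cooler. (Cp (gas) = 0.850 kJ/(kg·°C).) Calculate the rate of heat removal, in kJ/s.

Q = ṁ·Cp·ΔT = 4587 × 0.850 × (277 − 347) = -272930 kJ/h
Converting: 272930 / 3600 s = 75.813 kW

Q_c = 75.8 kJ/s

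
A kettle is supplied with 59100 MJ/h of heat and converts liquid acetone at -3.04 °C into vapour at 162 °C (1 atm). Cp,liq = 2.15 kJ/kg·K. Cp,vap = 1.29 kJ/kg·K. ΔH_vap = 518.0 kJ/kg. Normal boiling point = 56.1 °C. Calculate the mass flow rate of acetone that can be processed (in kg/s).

ṁ = 21.0 kg/s

Δh = 2.15×(56.1−-3.04) + 518.0 + 1.29×(162−56.1) = 781.76 kJ/kg
Q = 59100 MJ/h = 16417 kJ/s = 16417 kJ/s
ṁ = Q/Δh = 16417 / 781.76 = 21 kg/s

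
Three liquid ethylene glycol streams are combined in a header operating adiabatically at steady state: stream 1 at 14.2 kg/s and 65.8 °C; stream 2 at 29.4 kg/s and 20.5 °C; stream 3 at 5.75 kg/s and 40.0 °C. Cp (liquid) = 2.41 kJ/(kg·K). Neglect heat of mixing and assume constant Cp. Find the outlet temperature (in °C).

T_out = 35.8 °C

Adiabatic, steady state ⇒ Σ ṁᵢCp,ᵢ(T_out − Tᵢ) = 0
T_out = Σ ṁᵢCp,ᵢTᵢ / Σ ṁᵢCp,ᵢ
      = 4258.6 / 118.93 = 35.807 °C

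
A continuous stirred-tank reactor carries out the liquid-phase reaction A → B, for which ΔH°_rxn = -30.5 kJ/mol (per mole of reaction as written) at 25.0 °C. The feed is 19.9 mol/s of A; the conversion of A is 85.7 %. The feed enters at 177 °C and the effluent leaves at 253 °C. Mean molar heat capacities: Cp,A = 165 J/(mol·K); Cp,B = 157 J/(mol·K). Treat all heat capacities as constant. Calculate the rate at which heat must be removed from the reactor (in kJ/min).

Q_out = 18100 kJ/min

Extent of reaction ξ = 0.857 × 19.9 = 17.054 mol/s
Reaction term: ξ·ΔH°_rxn = 17.054 × -30.5 = -520.16 kJ/s
Sensible, feed 177→25 °C: -499.09 kJ/s
Outlet flows (mol/s): A 2.8457, B 17.054
Sensible, products 25→253 °C: 717.53 kJ/s
Q = ΔH = -301.72 kJ/s = -301.72 kW
Heat removed = 18103 kJ/min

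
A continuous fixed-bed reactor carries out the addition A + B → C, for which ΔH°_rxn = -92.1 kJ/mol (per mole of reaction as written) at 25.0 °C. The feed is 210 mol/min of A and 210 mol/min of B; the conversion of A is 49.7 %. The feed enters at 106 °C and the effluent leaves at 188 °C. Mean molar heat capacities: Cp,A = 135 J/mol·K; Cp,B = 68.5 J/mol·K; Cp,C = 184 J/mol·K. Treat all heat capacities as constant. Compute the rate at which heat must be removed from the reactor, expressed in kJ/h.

Extent of reaction ξ = 0.497 × 210 = 104.37 mol/min
Reaction term: ξ·ΔH°_rxn = 104.37 × -92.1 = -9612.5 kJ/min
Sensible, feed 106→25 °C: -3461.5 kJ/min
Outlet flows (mol/min): A 105.63, B 105.63, C 104.37
Sensible, products 25→188 °C: 6634.1 kJ/min
Q = ΔH = -6439.9 kJ/min = -107.33 kW
Heat removed = 386400 kJ/h

Q_out = 386000 kJ/h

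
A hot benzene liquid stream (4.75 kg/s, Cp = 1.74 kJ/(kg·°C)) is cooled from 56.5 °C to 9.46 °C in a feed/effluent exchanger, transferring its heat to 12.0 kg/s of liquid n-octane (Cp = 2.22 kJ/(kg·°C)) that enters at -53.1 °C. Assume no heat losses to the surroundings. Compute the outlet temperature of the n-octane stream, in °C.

Heat released by hot stream: Q = 4.75 × 1.74 × (56.5 − 9.46) = 388.79 kJ/s
Energy balance on cold side (adiabatic exchanger): Q = ṁ_c·Cp_c·(T_c,out − T_c,in)
T_c,out = -53.1 + 388.79/(12.0 × 2.22) = -38.506 °C

T_c,out = -38.5 °C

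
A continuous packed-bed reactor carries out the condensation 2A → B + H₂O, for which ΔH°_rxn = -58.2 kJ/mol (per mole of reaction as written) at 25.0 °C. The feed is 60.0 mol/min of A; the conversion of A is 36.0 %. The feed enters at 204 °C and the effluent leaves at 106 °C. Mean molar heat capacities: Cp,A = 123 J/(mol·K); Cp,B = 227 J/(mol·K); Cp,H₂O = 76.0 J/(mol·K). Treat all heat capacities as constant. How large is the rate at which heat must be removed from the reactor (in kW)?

Q_out = 21.7 kW

Extent of reaction ξ = 0.360 × 60.0 / 2 = 10.8 mol/min
Reaction term: ξ·ΔH°_rxn = 10.8 × -58.2 = -628.56 kJ/min
Sensible, feed 204→25 °C: -1321 kJ/min
Outlet flows (mol/min): A 38.4, B 10.8, H₂O 10.8
Sensible, products 25→106 °C: 647.64 kJ/min
Q = ΔH = -1301.9 kJ/min = -21.699 kW
Heat removed = 21.699 kW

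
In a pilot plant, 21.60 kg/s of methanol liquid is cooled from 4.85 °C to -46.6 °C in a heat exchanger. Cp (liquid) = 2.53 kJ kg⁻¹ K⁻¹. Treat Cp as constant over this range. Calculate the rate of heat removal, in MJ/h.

Q = ṁ·Cp·ΔT = 21.60 × 2.53 × (-46.6 − 4.85) = -2811.6 kJ/s
Cooling duty = 10122 MJ/h

Q_c = 10100 MJ/h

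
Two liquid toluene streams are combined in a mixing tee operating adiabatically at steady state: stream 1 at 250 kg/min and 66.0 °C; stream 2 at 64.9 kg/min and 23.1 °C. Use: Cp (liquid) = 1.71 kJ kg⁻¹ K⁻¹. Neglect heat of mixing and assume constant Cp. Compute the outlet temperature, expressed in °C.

Energy balance with Q = 0: Σ ṁᵢCp,ᵢ(T_out − Tᵢ) = 0
T_out = Σ ṁᵢCp,ᵢTᵢ / Σ ṁᵢCp,ᵢ
      = 30779 / 538.48 = 57.158 °C

T_out = 57.2 °C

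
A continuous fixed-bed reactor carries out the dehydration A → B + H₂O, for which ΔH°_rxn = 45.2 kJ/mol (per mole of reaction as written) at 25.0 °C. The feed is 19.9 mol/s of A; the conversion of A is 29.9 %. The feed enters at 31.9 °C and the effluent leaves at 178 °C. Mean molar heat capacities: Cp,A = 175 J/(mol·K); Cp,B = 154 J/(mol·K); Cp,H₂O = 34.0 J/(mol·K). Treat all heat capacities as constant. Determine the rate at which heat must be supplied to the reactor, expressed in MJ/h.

Extent of reaction ξ = 0.299 × 19.9 = 5.9501 mol/s
Reaction term: ξ·ΔH°_rxn = 5.9501 × 45.2 = 268.94 kJ/s
Sensible, feed 31.9→25 °C: -24.029 kJ/s
Outlet flows (mol/s): A 13.95, B 5.9501, H₂O 5.9501
Sensible, products 25→178 °C: 544.66 kJ/s
Q = ΔH = 789.57 kJ/s = 789.57 kW
Heat supplied = 2842.5 MJ/h

Q_in = 2840 MJ/h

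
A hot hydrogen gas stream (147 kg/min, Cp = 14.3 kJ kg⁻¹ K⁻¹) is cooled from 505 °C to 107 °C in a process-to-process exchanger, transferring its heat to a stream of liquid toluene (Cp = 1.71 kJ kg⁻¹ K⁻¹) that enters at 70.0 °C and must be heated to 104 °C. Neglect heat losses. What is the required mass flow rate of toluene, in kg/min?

ṁ_c = 14400 kg/min

Heat released by hot stream: Q = 147 × 14.3 × (505 − 107) = 836640 kJ/min
Energy balance on cold side (adiabatic exchanger): Q = ṁ_c·Cp_c·(T_c,out − T_c,in)
ṁ_c = 836640 / [1.71 × (104 − 70.0)] = 14390 kg/min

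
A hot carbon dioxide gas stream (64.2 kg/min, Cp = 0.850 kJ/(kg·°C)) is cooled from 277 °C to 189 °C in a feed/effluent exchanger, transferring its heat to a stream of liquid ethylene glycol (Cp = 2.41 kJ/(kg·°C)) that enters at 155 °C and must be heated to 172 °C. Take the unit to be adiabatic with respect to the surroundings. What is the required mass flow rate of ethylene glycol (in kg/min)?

Heat released by hot stream: Q = 64.2 × 0.850 × (277 − 189) = 4802.2 kJ/min
Energy balance on cold side (adiabatic exchanger): Q = ṁ_c·Cp_c·(T_c,out − T_c,in)
ṁ_c = 4802.2 / [2.41 × (172 − 155)] = 117.21 kg/min

ṁ_c = 117 kg/min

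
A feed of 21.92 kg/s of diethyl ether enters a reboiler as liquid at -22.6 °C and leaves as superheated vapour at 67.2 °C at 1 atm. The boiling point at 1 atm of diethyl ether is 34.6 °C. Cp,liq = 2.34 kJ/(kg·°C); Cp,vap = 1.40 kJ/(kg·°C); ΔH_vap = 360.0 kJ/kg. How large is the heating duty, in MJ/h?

liquid -22.6→34.6 °C: 133.85 kJ/kg
vaporisation at 34.6 °C: 360 kJ/kg
vapour 34.6→67.2 °C: 45.64 kJ/kg
Δh = 133.85 + 360 + 45.64 = 539.49 kJ/kg
Q = ṁ·Δh = 21.92 kg/s × 539.49 kJ/kg = 11826 kJ/s
|Q| = 11826 kW = 42572 MJ/h

Q = 42600 MJ/h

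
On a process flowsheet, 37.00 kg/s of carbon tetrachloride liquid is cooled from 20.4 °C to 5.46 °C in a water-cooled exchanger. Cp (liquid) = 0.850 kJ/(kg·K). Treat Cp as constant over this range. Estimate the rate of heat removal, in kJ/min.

Q_c = 28200 kJ/min

Q = ṁ·Cp·ΔT = 37.00 × 0.850 × (5.46 − 20.4) = -469.86 kJ/s
Cooling duty = 28192 kJ/min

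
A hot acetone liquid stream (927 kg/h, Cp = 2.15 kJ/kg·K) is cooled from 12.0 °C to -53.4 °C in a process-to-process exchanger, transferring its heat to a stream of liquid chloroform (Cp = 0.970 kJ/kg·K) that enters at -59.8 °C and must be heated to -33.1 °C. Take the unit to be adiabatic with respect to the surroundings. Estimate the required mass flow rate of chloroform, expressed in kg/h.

ṁ_c = 5030 kg/h

Heat released by hot stream: Q = 927 × 2.15 × (12.0 − -53.4) = 130350 kJ/h
Energy balance on cold side (adiabatic exchanger): Q = ṁ_c·Cp_c·(T_c,out − T_c,in)
ṁ_c = 130350 / [0.970 × (-33.1 − -59.8)] = 5032.8 kg/h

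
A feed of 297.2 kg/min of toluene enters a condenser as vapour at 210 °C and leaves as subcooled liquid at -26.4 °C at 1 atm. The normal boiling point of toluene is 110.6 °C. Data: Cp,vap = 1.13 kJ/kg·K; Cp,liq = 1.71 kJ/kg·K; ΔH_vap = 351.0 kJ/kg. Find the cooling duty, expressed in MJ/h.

Q_c = 12400 MJ/h

vapour 210→110.6 °C: -112.32 kJ/kg
condensation at 110.6 °C: -351 kJ/kg
liquid 110.6→-26.4 °C: -234.27 kJ/kg
Δh = -112.32 + -351 + -234.27 = -697.59 kJ/kg
Q = ṁ·Δh = 297.2 kg/min × -697.59 kJ/kg = -207320 kJ/min
|Q| = 3455.4 kW = 12439 MJ/h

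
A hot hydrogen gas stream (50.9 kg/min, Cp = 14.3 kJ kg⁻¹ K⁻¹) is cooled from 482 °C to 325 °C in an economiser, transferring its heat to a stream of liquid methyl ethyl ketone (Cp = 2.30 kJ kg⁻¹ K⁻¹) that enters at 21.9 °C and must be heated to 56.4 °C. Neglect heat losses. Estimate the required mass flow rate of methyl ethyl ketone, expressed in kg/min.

Heat released by hot stream: Q = 50.9 × 14.3 × (482 − 325) = 114280 kJ/min
Energy balance on cold side (adiabatic exchanger): Q = ṁ_c·Cp_c·(T_c,out − T_c,in)
ṁ_c = 114280 / [2.30 × (56.4 − 21.9)] = 1440.1 kg/min

ṁ_c = 1440 kg/min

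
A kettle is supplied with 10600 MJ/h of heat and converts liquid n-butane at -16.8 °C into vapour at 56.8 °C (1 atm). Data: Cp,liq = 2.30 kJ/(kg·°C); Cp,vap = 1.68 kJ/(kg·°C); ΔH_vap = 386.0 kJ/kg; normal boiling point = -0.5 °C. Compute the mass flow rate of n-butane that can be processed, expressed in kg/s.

Δh = 2.30×(-0.5−-16.8) + 386.0 + 1.68×(56.8−-0.5) = 519.75 kJ/kg
Q = 10600 MJ/h = 2944.4 kJ/s = 2944.4 kJ/s
ṁ = Q/Δh = 2944.4 / 519.75 = 5.6651 kg/s

ṁ = 5.67 kg/s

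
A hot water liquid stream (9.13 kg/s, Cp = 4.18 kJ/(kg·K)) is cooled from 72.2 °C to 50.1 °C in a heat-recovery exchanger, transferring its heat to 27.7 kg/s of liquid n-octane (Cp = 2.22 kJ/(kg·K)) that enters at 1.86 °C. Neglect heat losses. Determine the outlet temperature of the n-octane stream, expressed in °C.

Heat released by hot stream: Q = 9.13 × 4.18 × (72.2 − 50.1) = 843.41 kJ/s
Energy balance on cold side (adiabatic exchanger): Q = ṁ_c·Cp_c·(T_c,out − T_c,in)
T_c,out = 1.86 + 843.41/(27.7 × 2.22) = 15.575 °C

T_c,out = 15.6 °C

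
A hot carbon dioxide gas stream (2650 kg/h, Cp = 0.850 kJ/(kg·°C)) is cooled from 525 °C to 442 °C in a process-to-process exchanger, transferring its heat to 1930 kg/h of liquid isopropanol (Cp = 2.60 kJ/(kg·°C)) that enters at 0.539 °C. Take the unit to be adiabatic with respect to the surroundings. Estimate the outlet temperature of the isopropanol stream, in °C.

T_c,out = 37.8 °C

Heat released by hot stream: Q = 2650 × 0.850 × (525 − 442) = 186960 kJ/h
Energy balance on cold side (adiabatic exchanger): Q = ṁ_c·Cp_c·(T_c,out − T_c,in)
T_c,out = 0.539 + 186960/(1930 × 2.60) = 37.796 °C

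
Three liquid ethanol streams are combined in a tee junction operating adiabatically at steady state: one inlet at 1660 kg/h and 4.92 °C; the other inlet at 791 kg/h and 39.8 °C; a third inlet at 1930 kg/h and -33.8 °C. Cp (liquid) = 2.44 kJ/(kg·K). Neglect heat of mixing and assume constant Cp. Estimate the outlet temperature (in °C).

T_out = -5.84 °C

Adiabatic, steady state ⇒ Σ ṁᵢCp,ᵢ(T_out − Tᵢ) = 0
Σ ṁᵢCp,ᵢTᵢ = 1660×2.44×4.92 + 791×2.44×39.8 + 1930×2.44×-33.8 = -62427
Σ ṁᵢCp,ᵢ = 1660×2.44 + 791×2.44 + 1930×2.44 = 10690
T_out = -62427 / 10690 = -5.84 °C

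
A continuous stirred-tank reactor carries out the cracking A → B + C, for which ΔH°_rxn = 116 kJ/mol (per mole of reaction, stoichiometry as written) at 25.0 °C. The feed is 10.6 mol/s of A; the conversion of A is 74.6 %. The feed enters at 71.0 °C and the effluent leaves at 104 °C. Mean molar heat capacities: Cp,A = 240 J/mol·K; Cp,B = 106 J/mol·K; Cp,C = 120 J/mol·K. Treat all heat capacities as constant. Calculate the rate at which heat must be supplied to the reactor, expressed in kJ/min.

Q_in = 59500 kJ/min

Extent of reaction ξ = 0.746 × 10.6 = 7.9076 mol/s
Reaction term: ξ·ΔH°_rxn = 7.9076 × 116 = 917.28 kJ/s
Sensible, feed 71.0→25 °C: -117.02 kJ/s
Outlet flows (mol/s): A 2.6924, B 7.9076, C 7.9076
Sensible, products 25→104 °C: 192.23 kJ/s
Q = ΔH = 992.49 kJ/s = 992.49 kW
Heat supplied = 59549 kJ/min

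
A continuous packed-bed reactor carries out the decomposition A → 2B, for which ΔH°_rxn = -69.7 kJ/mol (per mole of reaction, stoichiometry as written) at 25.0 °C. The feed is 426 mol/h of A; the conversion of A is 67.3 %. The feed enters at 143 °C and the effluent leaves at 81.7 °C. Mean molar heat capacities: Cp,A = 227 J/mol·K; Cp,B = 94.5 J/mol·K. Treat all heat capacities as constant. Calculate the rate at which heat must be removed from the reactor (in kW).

Q_out = 7.37 kW

Extent of reaction ξ = 0.673 × 426 = 286.7 mol/h
Reaction term: ξ·ΔH°_rxn = 286.7 × -69.7 = -19983 kJ/h
Sensible, feed 143→25 °C: -11411 kJ/h
Outlet flows (mol/h): A 139.3, B 573.4
Sensible, products 25→81.7 °C: 4865.3 kJ/h
Q = ΔH = -26528 kJ/h = -7.369 kW
Heat removed = 7.369 kW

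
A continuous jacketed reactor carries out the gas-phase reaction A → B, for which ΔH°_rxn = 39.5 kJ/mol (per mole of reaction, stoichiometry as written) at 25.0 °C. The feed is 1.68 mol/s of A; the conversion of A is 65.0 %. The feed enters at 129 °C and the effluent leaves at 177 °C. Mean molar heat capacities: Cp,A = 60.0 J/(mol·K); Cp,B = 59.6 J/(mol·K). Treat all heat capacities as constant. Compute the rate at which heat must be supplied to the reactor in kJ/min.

Q_in = 2870 kJ/min

Extent of reaction ξ = 0.650 × 1.68 = 1.092 mol/s
Reaction term: ξ·ΔH°_rxn = 1.092 × 39.5 = 43.134 kJ/s
Sensible, feed 129→25 °C: -10.483 kJ/s
Outlet flows (mol/s): A 0.588, B 1.092
Sensible, products 25→177 °C: 15.255 kJ/s
Q = ΔH = 47.906 kJ/s = 47.906 kW
Heat supplied = 2874.4 kJ/min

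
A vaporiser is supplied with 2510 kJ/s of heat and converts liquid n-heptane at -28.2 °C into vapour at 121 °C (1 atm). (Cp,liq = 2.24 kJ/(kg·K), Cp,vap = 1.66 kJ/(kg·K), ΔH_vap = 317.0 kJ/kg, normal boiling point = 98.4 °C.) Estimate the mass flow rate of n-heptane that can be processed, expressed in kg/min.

ṁ = 236 kg/min

Δh = 2.24×(98.4−-28.2) + 317.0 + 1.66×(121−98.4) = 638.1 kJ/kg
Q = 2510 kJ/s = 2510 kJ/s = 150600 kJ/min
ṁ = Q/Δh = 150600 / 638.1 = 236.01 kg/min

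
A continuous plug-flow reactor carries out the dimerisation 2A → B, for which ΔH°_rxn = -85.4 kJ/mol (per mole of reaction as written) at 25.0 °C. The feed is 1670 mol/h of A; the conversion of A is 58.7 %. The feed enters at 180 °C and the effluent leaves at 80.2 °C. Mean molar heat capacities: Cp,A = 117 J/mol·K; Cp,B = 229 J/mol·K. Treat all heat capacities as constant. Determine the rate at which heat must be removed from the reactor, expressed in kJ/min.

Extent of reaction ξ = 0.587 × 1670 / 2 = 490.14 mol/h
Reaction term: ξ·ΔH°_rxn = 490.14 × -85.4 = -41858 kJ/h
Sensible, feed 180→25 °C: -30285 kJ/h
Outlet flows (mol/h): A 689.71, B 490.14
Sensible, products 25→80.2 °C: 10650 kJ/h
Q = ΔH = -61494 kJ/h = -17.082 kW
Heat removed = 1024.9 kJ/min

Q_out = 1020 kJ/min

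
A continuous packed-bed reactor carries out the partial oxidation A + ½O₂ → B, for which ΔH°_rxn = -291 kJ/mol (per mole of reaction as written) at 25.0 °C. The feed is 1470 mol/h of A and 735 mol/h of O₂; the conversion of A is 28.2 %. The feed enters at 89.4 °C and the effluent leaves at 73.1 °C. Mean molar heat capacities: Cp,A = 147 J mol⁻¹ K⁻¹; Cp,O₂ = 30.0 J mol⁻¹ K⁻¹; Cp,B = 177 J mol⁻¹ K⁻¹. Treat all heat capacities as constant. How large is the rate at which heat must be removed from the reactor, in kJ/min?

Q_out = 2070 kJ/min

Extent of reaction ξ = 0.282 × 1470 = 414.54 mol/h
Reaction term: ξ·ΔH°_rxn = 414.54 × -291 = -120630 kJ/h
Sensible, feed 89.4→25 °C: -15336 kJ/h
Outlet flows (mol/h): A 1055.5, O₂ 527.73, B 414.54
Sensible, products 25→73.1 °C: 11754 kJ/h
Q = ΔH = -124210 kJ/h = -34.504 kW
Heat removed = 2070.2 kJ/min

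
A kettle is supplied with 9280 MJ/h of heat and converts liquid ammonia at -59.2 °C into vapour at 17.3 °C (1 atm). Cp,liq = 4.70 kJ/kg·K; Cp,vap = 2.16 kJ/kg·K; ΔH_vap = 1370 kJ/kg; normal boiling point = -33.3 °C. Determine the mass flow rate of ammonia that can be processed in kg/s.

ṁ = 1.61 kg/s

Δh = 4.70×(-33.3−-59.2) + 1370 + 2.16×(17.3−-33.3) = 1601 kJ/kg
Q = 9280 MJ/h = 2577.8 kJ/s = 2577.8 kJ/s
ṁ = Q/Δh = 2577.8 / 1601 = 1.6101 kg/s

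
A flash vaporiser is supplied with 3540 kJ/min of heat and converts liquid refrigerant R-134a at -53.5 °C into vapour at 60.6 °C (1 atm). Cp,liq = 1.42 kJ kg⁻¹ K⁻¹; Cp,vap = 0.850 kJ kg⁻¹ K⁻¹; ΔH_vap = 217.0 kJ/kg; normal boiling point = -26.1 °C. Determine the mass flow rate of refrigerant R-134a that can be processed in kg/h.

ṁ = 644 kg/h

Δh = 1.42×(-26.1−-53.5) + 217.0 + 0.850×(60.6−-26.1) = 329.6 kJ/kg
Q = 3540 kJ/min = 59 kJ/s = 212400 kJ/h
ṁ = Q/Δh = 212400 / 329.6 = 644.41 kg/h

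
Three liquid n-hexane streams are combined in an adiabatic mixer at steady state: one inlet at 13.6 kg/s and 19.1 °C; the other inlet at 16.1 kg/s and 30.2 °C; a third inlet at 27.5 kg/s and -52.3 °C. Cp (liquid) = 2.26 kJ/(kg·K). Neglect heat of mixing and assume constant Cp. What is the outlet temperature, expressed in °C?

T_out = -12.1 °C

Energy balance with Q = 0: Σ ṁᵢCp,ᵢ(T_out − Tᵢ) = 0
T_out = Σ ṁᵢCp,ᵢTᵢ / Σ ṁᵢCp,ᵢ
      = -1564.5 / 129.27 = -12.103 °C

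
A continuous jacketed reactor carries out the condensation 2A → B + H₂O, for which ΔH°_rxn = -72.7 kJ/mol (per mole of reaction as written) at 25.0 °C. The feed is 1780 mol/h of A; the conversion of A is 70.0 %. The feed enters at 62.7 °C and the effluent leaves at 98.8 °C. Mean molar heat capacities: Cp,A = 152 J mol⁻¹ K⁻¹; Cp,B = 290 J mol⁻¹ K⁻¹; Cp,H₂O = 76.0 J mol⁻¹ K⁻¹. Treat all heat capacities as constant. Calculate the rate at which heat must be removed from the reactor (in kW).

Extent of reaction ξ = 0.700 × 1780 / 2 = 623 mol/h
Reaction term: ξ·ΔH°_rxn = 623 × -72.7 = -45292 kJ/h
Sensible, feed 62.7→25 °C: -10200 kJ/h
Outlet flows (mol/h): A 534, B 623, H₂O 623
Sensible, products 25→98.8 °C: 22818 kJ/h
Q = ΔH = -32674 kJ/h = -9.0762 kW
Heat removed = 9.0762 kW

Q_out = 9.08 kW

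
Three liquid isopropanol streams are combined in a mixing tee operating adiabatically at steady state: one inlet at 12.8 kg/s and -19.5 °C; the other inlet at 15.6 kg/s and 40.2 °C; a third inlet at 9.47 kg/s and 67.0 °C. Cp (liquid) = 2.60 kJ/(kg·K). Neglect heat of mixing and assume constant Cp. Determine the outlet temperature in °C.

T_out = 26.7 °C

No heat crosses the boundary, so H_out = H_in.
T_out = Σ ṁᵢCp,ᵢTᵢ / Σ ṁᵢCp,ᵢ
      = 2631.2 / 98.462 = 26.723 °C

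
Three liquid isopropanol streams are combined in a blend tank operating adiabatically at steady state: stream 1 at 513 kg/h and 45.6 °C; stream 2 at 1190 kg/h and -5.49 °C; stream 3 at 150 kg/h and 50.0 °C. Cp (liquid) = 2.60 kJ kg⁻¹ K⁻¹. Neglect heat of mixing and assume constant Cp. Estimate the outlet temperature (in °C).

Energy balance with Q = 0: Σ ṁᵢCp,ᵢ(T_out − Tᵢ) = 0
T_out = Σ ṁᵢCp,ᵢTᵢ / Σ ṁᵢCp,ᵢ
      = 63335 / 4817.8 = 13.146 °C

T_out = 13.1 °C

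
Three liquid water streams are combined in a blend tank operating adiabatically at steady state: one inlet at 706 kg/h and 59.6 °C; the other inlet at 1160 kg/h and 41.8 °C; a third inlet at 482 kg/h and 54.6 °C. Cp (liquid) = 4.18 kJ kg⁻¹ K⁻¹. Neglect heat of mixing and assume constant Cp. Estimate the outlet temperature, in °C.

Adiabatic, steady state ⇒ Σ ṁᵢCp,ᵢ(T_out − Tᵢ) = 0
Σ ṁᵢCp,ᵢTᵢ = 706×4.18×59.6 + 1160×4.18×41.8 + 482×4.18×54.6 = 488570
Σ ṁᵢCp,ᵢ = 706×4.18 + 1160×4.18 + 482×4.18 = 9814.6
T_out = 488570 / 9814.6 = 49.78 °C

T_out = 49.8 °C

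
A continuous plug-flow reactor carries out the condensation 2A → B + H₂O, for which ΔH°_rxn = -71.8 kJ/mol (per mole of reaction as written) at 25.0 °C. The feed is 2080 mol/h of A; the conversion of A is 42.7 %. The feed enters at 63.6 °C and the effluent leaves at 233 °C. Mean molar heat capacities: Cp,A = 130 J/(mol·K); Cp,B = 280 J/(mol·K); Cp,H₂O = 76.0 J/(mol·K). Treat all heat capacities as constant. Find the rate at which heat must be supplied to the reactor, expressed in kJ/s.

Extent of reaction ξ = 0.427 × 2080 / 2 = 444.08 mol/h
Reaction term: ξ·ΔH°_rxn = 444.08 × -71.8 = -31885 kJ/h
Sensible, feed 63.6→25 °C: -10437 kJ/h
Outlet flows (mol/h): A 1191.8, B 444.08, H₂O 444.08
Sensible, products 25→233 °C: 65111 kJ/h
Q = ΔH = 22788 kJ/h = 6.3301 kW
Heat supplied = 6.3301 kJ/s

Q_in = 6.33 kJ/s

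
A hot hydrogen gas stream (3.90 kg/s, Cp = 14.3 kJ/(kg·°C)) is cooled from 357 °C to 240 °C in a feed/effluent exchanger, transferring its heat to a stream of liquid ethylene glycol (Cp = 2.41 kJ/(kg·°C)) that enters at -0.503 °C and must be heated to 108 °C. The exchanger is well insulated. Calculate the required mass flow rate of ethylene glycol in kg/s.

Heat released by hot stream: Q = 3.90 × 14.3 × (357 − 240) = 6525.1 kJ/s
Energy balance on cold side (adiabatic exchanger): Q = ṁ_c·Cp_c·(T_c,out − T_c,in)
ṁ_c = 6525.1 / [2.41 × (108 − -0.503)] = 24.953 kg/s

ṁ_c = 25.0 kg/s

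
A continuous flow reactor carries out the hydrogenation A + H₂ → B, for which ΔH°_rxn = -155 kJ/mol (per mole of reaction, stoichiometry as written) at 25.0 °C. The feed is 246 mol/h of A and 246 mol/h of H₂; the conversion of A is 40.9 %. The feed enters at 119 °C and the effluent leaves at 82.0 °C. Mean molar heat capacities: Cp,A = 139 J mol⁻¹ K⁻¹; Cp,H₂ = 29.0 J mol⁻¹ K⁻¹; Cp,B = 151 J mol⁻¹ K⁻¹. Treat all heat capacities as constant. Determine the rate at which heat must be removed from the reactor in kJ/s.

Extent of reaction ξ = 0.409 × 246 = 100.61 mol/h
Reaction term: ξ·ΔH°_rxn = 100.61 × -155 = -15595 kJ/h
Sensible, feed 119→25 °C: -3884.8 kJ/h
Outlet flows (mol/h): A 145.39, H₂ 145.39, B 100.61
Sensible, products 25→82.0 °C: 2258.2 kJ/h
Q = ΔH = -17222 kJ/h = -4.7838 kW
Heat removed = 4.7838 kJ/s

Q_out = 4.78 kJ/s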